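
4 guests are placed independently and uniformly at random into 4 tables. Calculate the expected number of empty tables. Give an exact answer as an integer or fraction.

81/64

Let Xⱼ=1 if table j is empty. P(Xⱼ=1) = ((4-1)/4)^4 = 81/256.
By linearity, E[#empty] = 4·81/256 = 81/64.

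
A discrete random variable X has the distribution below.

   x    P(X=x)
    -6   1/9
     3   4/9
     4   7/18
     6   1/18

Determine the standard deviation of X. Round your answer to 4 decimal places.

3.1131

E[X] = 23/9, E[X²] = 146/9
Var(X) = E[X²] − (E[X])² = 146/9 − 529/81 = 785/81
SD(X) = √(785/81) ≈ 3.1131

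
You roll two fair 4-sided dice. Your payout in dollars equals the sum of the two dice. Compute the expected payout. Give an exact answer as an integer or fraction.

$5

Distribution of the sum of the two dice: 2 w.p. 1/16, 3 w.p. 1/8, 4 w.p. 3/16, 5 w.p. 1/4, 6 w.p. 3/16, 7 w.p. 1/8, …
E[payout] = (1/16)·2 + (1/8)·3 + (3/16)·4 + (1/4)·5 + (3/16)·6 + (1/8)·7 + (1/16)·8 = 5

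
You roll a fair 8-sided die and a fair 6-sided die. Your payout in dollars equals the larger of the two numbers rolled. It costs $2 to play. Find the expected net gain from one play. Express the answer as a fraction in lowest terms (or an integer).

155/48 dollars

Distribution of the larger of the two numbers rolled: 1 w.p. 1/48, 2 w.p. 1/16, 3 w.p. 5/48, 4 w.p. 7/48, 5 w.p. 3/16, 6 w.p. 11/48, …
E[payout] = (1/48)·1 + (1/16)·2 + (5/48)·3 + (7/48)·4 + (3/16)·5 + (11/48)·6 + (1/8)·7 + (1/8)·8 = 251/48
Expected profit = 251/48 − 2 = 155/48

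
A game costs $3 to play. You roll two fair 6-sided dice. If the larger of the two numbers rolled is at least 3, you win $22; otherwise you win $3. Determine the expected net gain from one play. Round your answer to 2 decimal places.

$16.89

E[payout] = (1/9)·3 + (8/9)·22 = 179/9
Expected profit = 179/9 − 3 = 152/9 ≈ $16.89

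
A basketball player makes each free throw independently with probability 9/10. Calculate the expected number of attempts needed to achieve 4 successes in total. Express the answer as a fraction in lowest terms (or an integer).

40/9

By linearity (sum of 4 independent geometric waits), E[trials] = 4/p = 4/(9/10) = 40/9.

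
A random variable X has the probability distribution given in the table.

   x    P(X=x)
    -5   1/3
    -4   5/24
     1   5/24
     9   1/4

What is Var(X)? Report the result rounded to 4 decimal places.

E[X] = (1/3)·(-5) + (5/24)·(-4) + (5/24)·1 + (1/4)·9 = -1/24
E[X²] = (1/3)·25 + (5/24)·16 + (5/24)·1 + (1/4)·81 = 257/8
Var(X) = 257/8 − (-1/24)² = 18503/576 ≈ 32.1233

32.1233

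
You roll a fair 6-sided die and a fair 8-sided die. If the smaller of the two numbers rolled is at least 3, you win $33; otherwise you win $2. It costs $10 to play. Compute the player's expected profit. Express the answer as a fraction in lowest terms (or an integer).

15/2 dollars

E[payout] = (1/2)·2 + (1/2)·33 = 35/2
Expected profit = 35/2 − 10 = 15/2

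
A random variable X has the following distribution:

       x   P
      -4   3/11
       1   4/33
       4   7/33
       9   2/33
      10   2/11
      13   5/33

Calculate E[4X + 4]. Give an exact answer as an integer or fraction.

688/33

E[4x+4] = (3/11)·(-12) + (4/33)·8 + (7/33)·20 + (2/33)·40 + (2/11)·44 + (5/33)·56
     = 688/33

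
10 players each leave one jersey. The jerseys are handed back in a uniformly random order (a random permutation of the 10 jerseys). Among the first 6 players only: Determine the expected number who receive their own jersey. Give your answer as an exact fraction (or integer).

3/5

Let Xᵢ = 1 if person i gets their own jersey. For each i, P(Xᵢ=1) = 1/10.
By linearity of expectation, E[X₁+…+X_6] = 6·(1/10) = 3/5.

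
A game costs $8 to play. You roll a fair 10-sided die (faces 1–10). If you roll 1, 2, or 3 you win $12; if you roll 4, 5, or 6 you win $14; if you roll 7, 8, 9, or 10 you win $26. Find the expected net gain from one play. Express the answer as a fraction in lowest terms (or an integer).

51/5 dollars

E[payout] = (3/10)·12 + (3/10)·14 + (2/5)·26 = 91/5
Expected profit = 91/5 − 8 = 51/5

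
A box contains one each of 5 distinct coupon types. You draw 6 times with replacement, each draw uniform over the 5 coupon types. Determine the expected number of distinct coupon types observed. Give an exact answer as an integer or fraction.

11529/3125

Let Xⱼ=1 if type j appears at least once. P(Xⱼ=1) = 1 − ((5−1)/5)^6 = 11529/15625.
E[#distinct] = 5·11529/15625 = 11529/3125.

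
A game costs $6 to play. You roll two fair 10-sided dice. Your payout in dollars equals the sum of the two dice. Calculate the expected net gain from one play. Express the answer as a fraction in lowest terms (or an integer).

Distribution of the sum of the two dice: 2 w.p. 1/100, 3 w.p. 1/50, 4 w.p. 3/100, 5 w.p. 1/25, 6 w.p. 1/20, 7 w.p. 3/50, …
E[payout] = (1/100)·2 + (1/50)·3 + (3/100)·4 + (1/25)·5 + (1/20)·6 + (3/50)·7 + (7/100)·8 + (2/25)·9 + (9/100)·10 + (1/10)·11 + (9/100)·12 + (2/25)·13 + (7/100)·14 + (3/50)·15 + (1/20)·16 + (1/25)·17 + (3/100)·18 + (1/50)·19 + (1/100)·20 = 11
Expected profit = 11 − 6 = 5

$5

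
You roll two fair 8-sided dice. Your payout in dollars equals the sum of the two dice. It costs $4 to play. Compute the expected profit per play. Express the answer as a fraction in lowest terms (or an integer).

Distribution of the sum of the two dice: 2 w.p. 1/64, 3 w.p. 1/32, 4 w.p. 3/64, 5 w.p. 1/16, 6 w.p. 5/64, 7 w.p. 3/32, …
E[payout] = (1/64)·2 + (1/32)·3 + (3/64)·4 + (1/16)·5 + (5/64)·6 + (3/32)·7 + (7/64)·8 + (1/8)·9 + (7/64)·10 + (3/32)·11 + (5/64)·12 + (1/16)·13 + (3/64)·14 + (1/32)·15 + (1/64)·16 = 9
Expected profit = 9 − 4 = 5

$5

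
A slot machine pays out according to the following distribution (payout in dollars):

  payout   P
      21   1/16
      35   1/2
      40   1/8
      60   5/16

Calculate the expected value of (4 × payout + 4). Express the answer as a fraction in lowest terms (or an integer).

E[4x+4] = (1/16)·88 + (1/2)·144 + (1/8)·164 + (5/16)·244
     = 697/4

697/4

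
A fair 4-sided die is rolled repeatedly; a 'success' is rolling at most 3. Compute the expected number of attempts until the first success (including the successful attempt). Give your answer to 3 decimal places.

For a geometric distribution, E[trials] = 1/p = 1/(3/4) = 4/3.
≈ 1.333

1.333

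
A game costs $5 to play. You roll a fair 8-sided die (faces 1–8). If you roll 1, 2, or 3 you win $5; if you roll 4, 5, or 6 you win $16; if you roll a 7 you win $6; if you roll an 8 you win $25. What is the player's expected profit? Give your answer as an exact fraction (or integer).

27/4 dollars

E[payout] = (3/8)·5 + (1/8)·6 + (3/8)·16 + (1/8)·25 = 47/4
Expected profit = 47/4 − 5 = 27/4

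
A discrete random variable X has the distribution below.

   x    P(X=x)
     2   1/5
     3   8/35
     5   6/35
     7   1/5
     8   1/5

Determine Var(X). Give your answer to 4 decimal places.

5.3110

E[X] = (1/5)·2 + (8/35)·3 + (6/35)·5 + (1/5)·7 + (1/5)·8 = 173/35
E[X²] = (1/5)·4 + (8/35)·9 + (6/35)·25 + (1/5)·49 + (1/5)·64 = 1041/35
Var(X) = 1041/35 − (173/35)² = 6506/1225 ≈ 5.3110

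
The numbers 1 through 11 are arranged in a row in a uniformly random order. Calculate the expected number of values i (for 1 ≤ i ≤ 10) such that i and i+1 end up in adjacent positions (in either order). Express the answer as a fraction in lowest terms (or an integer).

For each i ∈ {1,…,10}, let Xᵢ = 1 if i and i+1 are adjacent. P(Xᵢ=1) = 2·(11−1)!/11! = 2/11.
By linearity, E[ΣXᵢ] = (10)·(2/11) = 20/11.

20/11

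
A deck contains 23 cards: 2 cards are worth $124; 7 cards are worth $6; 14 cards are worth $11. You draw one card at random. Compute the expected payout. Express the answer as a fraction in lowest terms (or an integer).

E[payout] = (2/23)·124 + (7/23)·6 + (14/23)·11 = 444/23

444/23 dollars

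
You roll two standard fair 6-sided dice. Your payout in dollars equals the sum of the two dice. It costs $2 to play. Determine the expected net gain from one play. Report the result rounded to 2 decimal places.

Distribution of the sum of the two dice: 2 w.p. 1/36, 3 w.p. 1/18, 4 w.p. 1/12, 5 w.p. 1/9, 6 w.p. 5/36, 7 w.p. 1/6, …
E[payout] = (1/36)·2 + (1/18)·3 + (1/12)·4 + (1/9)·5 + (5/36)·6 + (1/6)·7 + (5/36)·8 + (1/9)·9 + (1/12)·10 + (1/18)·11 + (1/36)·12 = 7
Expected profit = 7 − 2 = 5 ≈ $5.00

$5.00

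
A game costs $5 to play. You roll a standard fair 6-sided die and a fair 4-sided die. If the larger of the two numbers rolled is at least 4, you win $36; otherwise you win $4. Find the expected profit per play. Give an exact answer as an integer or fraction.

E[payout] = (3/8)·4 + (5/8)·36 = 24
Expected profit = 24 − 5 = 19

$19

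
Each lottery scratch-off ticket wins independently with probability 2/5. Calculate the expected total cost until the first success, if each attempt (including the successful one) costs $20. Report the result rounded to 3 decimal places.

$50.000

E[#attempts] = 1/p = 5/2; E[cost] = 20·5/2 = 50.
≈ 50.000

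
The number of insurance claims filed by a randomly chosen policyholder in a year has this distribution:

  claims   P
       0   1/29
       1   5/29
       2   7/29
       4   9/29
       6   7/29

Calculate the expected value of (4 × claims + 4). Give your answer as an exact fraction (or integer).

E[4x+4] = (1/29)·4 + (5/29)·8 + (7/29)·12 + (9/29)·20 + (7/29)·28
     = 504/29

504/29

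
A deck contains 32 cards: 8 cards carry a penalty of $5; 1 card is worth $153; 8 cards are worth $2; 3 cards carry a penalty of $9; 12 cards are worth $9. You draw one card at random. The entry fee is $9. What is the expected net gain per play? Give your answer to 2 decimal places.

-$2.44

E[payout] = (8/32)·(-5) + (1/32)·153 + (8/32)·2 + (3/32)·(-9) + (12/32)·9 = 105/16
Expected profit = 105/16 − 9 = -39/16 ≈ -$2.44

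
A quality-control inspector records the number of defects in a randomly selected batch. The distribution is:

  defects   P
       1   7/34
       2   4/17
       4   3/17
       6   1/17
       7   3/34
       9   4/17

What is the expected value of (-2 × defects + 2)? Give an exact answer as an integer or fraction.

-118/17

E[-2x+2] = (7/34)·0 + (4/17)·(-2) + (3/17)·(-6) + (1/17)·(-10) + (3/34)·(-12) + (4/17)·(-16)
     = -118/17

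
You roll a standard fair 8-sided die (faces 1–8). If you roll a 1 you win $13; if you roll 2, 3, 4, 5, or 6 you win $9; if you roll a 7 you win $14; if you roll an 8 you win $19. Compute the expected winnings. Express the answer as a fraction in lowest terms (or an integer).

91/8 dollars

E[payout] = (5/8)·9 + (1/8)·13 + (1/8)·14 + (1/8)·19 = 91/8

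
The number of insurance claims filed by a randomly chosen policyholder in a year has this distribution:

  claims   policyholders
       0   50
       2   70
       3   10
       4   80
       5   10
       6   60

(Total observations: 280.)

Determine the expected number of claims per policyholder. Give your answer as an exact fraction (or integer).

Total = 280, so P(claims=0) = 50/280, etc.
E[X] = (5/28)·0 + (1/4)·2 + (1/28)·3 + (2/7)·4 + (1/28)·5 + (3/14)·6
     = 45/14

45/14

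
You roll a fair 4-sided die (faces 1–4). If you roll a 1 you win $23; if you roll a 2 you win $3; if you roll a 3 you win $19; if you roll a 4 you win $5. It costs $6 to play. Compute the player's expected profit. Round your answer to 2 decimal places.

E[payout] = (1/4)·3 + (1/4)·5 + (1/4)·19 + (1/4)·23 = 25/2
Expected profit = 25/2 − 6 = 13/2 ≈ $6.50

$6.50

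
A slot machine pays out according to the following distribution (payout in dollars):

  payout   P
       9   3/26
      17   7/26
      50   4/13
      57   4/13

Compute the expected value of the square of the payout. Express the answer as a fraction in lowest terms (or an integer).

E[X²] = (3/26)·81 + (7/26)·289 + (4/13)·2500 + (4/13)·3249
     = 24129/13

24129/13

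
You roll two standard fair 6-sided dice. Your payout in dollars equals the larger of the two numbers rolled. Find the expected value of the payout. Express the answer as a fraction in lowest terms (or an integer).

Distribution of the larger of the two numbers rolled: 1 w.p. 1/36, 2 w.p. 1/12, 3 w.p. 5/36, 4 w.p. 7/36, 5 w.p. 1/4, 6 w.p. 11/36
E[payout] = (1/36)·1 + (1/12)·2 + (5/36)·3 + (7/36)·4 + (1/4)·5 + (11/36)·6 = 161/36

161/36 dollars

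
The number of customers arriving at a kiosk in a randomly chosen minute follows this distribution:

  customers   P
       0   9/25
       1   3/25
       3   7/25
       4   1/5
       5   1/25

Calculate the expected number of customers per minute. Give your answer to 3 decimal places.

1.960

E[X] = (9/25)·0 + (3/25)·1 + (7/25)·3 + (1/5)·4 + (1/25)·5
     = 49/25 ≈ 1.960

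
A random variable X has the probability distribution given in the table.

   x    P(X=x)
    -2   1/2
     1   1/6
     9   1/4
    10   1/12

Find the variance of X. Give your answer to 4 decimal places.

25.6875

E[X] = (1/2)·(-2) + (1/6)·1 + (1/4)·9 + (1/12)·10 = 9/4
E[X²] = (1/2)·4 + (1/6)·1 + (1/4)·81 + (1/12)·100 = 123/4
Var(X) = 123/4 − (9/4)² = 411/16 ≈ 25.6875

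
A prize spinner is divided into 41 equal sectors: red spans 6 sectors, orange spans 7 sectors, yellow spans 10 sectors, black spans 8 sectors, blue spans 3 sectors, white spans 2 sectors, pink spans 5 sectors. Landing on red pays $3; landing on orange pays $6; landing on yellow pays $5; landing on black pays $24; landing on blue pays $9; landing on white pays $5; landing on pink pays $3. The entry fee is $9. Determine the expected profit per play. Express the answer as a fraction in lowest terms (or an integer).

E[payout] = (6/41)·3 + (7/41)·6 + (10/41)·5 + (8/41)·24 + (3/41)·9 + (2/41)·5 + (5/41)·3 = 354/41
Expected profit = 354/41 − 9 = -15/41

-15/41 dollars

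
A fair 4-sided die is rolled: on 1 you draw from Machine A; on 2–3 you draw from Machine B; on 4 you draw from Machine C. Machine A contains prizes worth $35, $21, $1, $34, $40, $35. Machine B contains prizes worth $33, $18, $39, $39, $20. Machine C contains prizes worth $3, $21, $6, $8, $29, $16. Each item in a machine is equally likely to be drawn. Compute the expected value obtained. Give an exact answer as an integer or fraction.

1011/40 dollars

E[X | Machine A] = (35 + 21 + 1 + 34 + 40 + 35)/6 = 83/3
E[X | Machine B] = (33 + 18 + 39 + 39 + 20)/5 = 149/5
E[X | Machine C] = (3 + 21 + 6 + 8 + 29 + 16)/6 = 83/6
E[X] = (1/4)·83/3 + (1/2)·149/5 + (1/4)·83/6 = 1011/40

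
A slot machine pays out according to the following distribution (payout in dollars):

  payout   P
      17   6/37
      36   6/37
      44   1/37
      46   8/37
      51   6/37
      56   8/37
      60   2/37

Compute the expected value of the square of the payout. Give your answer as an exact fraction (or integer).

E[X²] = (6/37)·289 + (6/37)·1296 + (1/37)·1936 + (8/37)·2116 + (6/37)·2601 + (8/37)·3136 + (2/37)·3600
     = 76268/37

76268/37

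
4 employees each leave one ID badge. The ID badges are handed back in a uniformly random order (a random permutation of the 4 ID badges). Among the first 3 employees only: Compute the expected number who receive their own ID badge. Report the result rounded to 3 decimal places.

0.750

Let Xᵢ = 1 if person i gets their own ID badge. For each i, P(Xᵢ=1) = 1/4.
By linearity of expectation, E[X₁+…+X_3] = 3·(1/4) = 3/4.
≈ 0.750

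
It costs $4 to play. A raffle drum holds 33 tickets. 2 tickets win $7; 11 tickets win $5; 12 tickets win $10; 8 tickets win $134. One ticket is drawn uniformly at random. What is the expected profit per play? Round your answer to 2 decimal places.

$34.21

E[payout] = (2/33)·7 + (11/33)·5 + (12/33)·10 + (8/33)·134 = 1261/33
Expected profit = 1261/33 − 4 = 1129/33 ≈ $34.21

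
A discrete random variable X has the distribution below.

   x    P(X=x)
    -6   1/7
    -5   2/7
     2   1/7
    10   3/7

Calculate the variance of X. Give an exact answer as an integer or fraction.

2474/49

E[X] = (1/7)·(-6) + (2/7)·(-5) + (1/7)·2 + (3/7)·10 = 16/7
E[X²] = (1/7)·36 + (2/7)·25 + (1/7)·4 + (3/7)·100 = 390/7
Var(X) = 390/7 − (16/7)² = 2474/49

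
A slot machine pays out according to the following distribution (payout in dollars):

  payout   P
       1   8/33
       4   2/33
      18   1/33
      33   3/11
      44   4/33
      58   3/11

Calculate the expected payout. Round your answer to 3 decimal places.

$31.182

E[X] = (8/33)·1 + (2/33)·4 + (1/33)·18 + (3/11)·33 + (4/33)·44 + (3/11)·58
     = 343/11 ≈ 31.182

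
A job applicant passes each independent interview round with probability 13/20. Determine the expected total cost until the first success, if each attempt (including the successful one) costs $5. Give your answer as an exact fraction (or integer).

100/13 dollars

E[#attempts] = 1/p = 20/13; E[cost] = 5·20/13 = 100/13.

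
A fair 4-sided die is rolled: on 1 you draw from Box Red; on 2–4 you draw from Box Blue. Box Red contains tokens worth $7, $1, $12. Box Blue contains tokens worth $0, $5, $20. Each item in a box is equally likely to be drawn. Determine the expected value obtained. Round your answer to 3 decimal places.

$7.917

E[X | Box Red] = (7 + 1 + 12)/3 = 20/3
E[X | Box Blue] = (0 + 5 + 20)/3 = 25/3
E[X] = (1/4)·20/3 + (3/4)·25/3 = 95/12 ≈ 7.917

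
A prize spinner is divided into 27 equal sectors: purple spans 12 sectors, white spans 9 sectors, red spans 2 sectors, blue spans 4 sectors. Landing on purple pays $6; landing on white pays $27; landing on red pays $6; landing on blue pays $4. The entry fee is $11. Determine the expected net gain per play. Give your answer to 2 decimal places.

$1.70

E[payout] = (12/27)·6 + (9/27)·27 + (2/27)·6 + (4/27)·4 = 343/27
Expected profit = 343/27 − 11 = 46/27 ≈ $1.70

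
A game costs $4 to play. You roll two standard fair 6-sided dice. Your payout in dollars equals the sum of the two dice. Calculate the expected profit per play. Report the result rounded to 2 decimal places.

Distribution of the sum of the two dice: 2 w.p. 1/36, 3 w.p. 1/18, 4 w.p. 1/12, 5 w.p. 1/9, 6 w.p. 5/36, 7 w.p. 1/6, …
E[payout] = (1/36)·2 + (1/18)·3 + (1/12)·4 + (1/9)·5 + (5/36)·6 + (1/6)·7 + (5/36)·8 + (1/9)·9 + (1/12)·10 + (1/18)·11 + (1/36)·12 = 7
Expected profit = 7 − 4 = 3 ≈ $3.00

$3.00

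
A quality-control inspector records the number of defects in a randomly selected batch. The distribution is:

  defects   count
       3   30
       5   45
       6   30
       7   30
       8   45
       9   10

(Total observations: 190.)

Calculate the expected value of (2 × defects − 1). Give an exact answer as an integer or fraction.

Total = 190, so P(defects=3) = 30/190, etc.
E[2x-1] = (3/19)·5 + (9/38)·9 + (3/19)·11 + (3/19)·13 + (9/38)·15 + (1/19)·17
     = 212/19

212/19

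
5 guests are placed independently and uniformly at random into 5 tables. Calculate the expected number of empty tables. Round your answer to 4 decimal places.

Let Xⱼ=1 if table j is empty. P(Xⱼ=1) = ((5-1)/5)^5 = 1024/3125.
By linearity, E[#empty] = 5·1024/3125 = 1024/625.
≈ 1.6384

1.6384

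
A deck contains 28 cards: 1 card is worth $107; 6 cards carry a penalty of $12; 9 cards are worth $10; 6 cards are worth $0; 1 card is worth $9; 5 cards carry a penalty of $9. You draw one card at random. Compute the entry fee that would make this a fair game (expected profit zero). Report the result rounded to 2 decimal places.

$3.18

E[payout] = (1/28)·107 + (6/28)·(-12) + (9/28)·10 + (6/28)·0 + (1/28)·9 + (5/28)·(-9) = 89/28
Fair fee = E[payout] = 89/28 ≈ $3.18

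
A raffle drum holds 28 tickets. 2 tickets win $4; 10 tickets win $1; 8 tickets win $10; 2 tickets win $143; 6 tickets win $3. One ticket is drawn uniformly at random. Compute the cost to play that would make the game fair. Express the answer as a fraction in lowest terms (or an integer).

E[payout] = (2/28)·4 + (10/28)·1 + (8/28)·10 + (2/28)·143 + (6/28)·3 = 201/14
Fair fee = E[payout] = 201/14

201/14 dollars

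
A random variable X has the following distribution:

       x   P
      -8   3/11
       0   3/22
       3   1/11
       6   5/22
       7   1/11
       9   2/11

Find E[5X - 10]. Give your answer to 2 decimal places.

-1.36

E[5x-10] = (3/11)·(-50) + (3/22)·(-10) + (1/11)·5 + (5/22)·20 + (1/11)·25 + (2/11)·35
     = -15/11 ≈ -1.36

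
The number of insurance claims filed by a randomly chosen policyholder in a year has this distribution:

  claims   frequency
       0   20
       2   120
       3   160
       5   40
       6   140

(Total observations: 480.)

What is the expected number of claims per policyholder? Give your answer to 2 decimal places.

3.67

Total = 480, so P(claims=0) = 20/480, etc.
E[X] = (1/24)·0 + (1/4)·2 + (1/3)·3 + (1/12)·5 + (7/24)·6
     = 11/3 ≈ 3.67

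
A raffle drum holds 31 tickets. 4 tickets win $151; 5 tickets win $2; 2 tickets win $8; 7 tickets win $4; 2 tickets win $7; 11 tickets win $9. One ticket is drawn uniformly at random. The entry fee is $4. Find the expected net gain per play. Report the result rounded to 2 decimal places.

$20.87

E[payout] = (4/31)·151 + (5/31)·2 + (2/31)·8 + (7/31)·4 + (2/31)·7 + (11/31)·9 = 771/31
Expected profit = 771/31 − 4 = 647/31 ≈ $20.87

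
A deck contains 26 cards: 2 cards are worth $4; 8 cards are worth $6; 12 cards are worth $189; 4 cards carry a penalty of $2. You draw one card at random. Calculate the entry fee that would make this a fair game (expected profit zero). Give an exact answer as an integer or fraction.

E[payout] = (2/26)·4 + (8/26)·6 + (12/26)·189 + (4/26)·(-2) = 1158/13
Fair fee = E[payout] = 1158/13

1158/13 dollars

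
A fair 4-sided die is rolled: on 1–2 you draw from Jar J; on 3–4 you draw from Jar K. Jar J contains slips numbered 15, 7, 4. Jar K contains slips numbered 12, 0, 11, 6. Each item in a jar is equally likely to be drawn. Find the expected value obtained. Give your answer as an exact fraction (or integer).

191/24

E[X | Jar J] = (15 + 7 + 4)/3 = 26/3
E[X | Jar K] = (12 + 0 + 11 + 6)/4 = 29/4
E[X] = (1/2)·26/3 + (1/2)·29/4 = 191/24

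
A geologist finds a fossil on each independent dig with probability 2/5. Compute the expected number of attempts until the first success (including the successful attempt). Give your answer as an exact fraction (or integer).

5/2

For a geometric distribution, E[trials] = 1/p = 1/(2/5) = 5/2.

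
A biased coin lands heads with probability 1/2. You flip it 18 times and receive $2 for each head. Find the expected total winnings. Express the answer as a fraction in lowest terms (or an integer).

$18

E[#heads] = 18·1/2 = 9 (linearity over flips).
E[winnings] = 2·9 = 18.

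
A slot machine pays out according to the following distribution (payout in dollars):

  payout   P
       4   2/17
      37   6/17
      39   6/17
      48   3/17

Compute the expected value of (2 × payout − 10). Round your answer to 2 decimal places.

E[2x-10] = (2/17)·(-2) + (6/17)·64 + (6/17)·68 + (3/17)·86
     = 1046/17 ≈ 61.53

61.53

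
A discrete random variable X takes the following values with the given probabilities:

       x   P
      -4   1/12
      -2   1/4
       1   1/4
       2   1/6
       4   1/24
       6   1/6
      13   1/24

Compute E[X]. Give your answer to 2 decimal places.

E[X] = (1/12)·(-4) + (1/4)·(-2) + (1/4)·1 + (1/6)·2 + (1/24)·4 + (1/6)·6 + (1/24)·13
     = 35/24 ≈ 1.46

1.46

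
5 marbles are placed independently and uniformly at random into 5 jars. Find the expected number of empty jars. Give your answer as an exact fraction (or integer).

Let Xⱼ=1 if jar j is empty. P(Xⱼ=1) = ((5-1)/5)^5 = 1024/3125.
By linearity, E[#empty] = 5·1024/3125 = 1024/625.

1024/625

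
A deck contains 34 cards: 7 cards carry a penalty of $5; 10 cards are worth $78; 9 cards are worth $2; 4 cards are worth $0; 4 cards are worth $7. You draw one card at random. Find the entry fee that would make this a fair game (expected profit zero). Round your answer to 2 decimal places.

E[payout] = (7/34)·(-5) + (10/34)·78 + (9/34)·2 + (4/34)·0 + (4/34)·7 = 791/34
Fair fee = E[payout] = 791/34 ≈ $23.26

$23.26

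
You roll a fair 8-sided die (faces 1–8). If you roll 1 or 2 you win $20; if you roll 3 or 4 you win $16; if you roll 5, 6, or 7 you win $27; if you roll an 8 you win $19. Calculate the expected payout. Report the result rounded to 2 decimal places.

E[payout] = (1/4)·16 + (1/8)·19 + (1/4)·20 + (3/8)·27 = 43/2
≈ $21.50

$21.50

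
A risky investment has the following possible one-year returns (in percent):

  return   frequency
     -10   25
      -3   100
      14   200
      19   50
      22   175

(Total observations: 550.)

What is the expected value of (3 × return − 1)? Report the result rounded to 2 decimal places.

37.45

Total = 550, so P(return=-10) = 25/550, etc.
E[3x-1] = (1/22)·(-31) + (2/11)·(-10) + (4/11)·41 + (1/11)·56 + (7/22)·65
     = 412/11 ≈ 37.45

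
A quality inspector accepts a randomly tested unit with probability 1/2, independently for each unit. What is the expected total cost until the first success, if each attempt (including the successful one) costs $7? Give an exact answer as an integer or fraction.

$14

E[#attempts] = 1/p = 2; E[cost] = 7·2 = 14.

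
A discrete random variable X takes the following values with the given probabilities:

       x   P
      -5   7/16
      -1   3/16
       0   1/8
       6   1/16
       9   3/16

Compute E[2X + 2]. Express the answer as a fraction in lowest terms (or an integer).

11/8

E[2x+2] = (7/16)·(-8) + (3/16)·0 + (1/8)·2 + (1/16)·14 + (3/16)·20
     = 11/8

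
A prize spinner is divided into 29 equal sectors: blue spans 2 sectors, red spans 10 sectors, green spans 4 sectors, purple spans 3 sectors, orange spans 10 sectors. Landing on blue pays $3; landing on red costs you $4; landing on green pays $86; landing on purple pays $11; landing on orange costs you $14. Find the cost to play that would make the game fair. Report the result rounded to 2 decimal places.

$7.00

E[payout] = (2/29)·3 + (10/29)·(-4) + (4/29)·86 + (3/29)·11 + (10/29)·(-14) = 7
Fair fee = E[payout] = 7 ≈ $7.00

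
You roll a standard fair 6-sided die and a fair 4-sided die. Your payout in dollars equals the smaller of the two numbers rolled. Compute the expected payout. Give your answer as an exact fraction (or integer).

Distribution of the smaller of the two numbers rolled: 1 w.p. 3/8, 2 w.p. 7/24, 3 w.p. 5/24, 4 w.p. 1/8
E[payout] = (3/8)·1 + (7/24)·2 + (5/24)·3 + (1/8)·4 = 25/12

25/12 dollars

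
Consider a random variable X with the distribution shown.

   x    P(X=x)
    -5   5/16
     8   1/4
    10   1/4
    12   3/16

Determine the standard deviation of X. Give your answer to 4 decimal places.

E[X] = 83/16, E[X²] = 1213/16
Var(X) = E[X²] − (E[X])² = 1213/16 − 6889/256 = 12519/256
SD(X) = √(12519/256) ≈ 6.9930

6.9930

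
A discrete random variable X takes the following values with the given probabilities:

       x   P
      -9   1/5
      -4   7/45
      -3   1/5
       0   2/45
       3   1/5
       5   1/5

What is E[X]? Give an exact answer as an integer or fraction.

E[X] = (1/5)·(-9) + (7/45)·(-4) + (1/5)·(-3) + (2/45)·0 + (1/5)·3 + (1/5)·5
     = -64/45

-64/45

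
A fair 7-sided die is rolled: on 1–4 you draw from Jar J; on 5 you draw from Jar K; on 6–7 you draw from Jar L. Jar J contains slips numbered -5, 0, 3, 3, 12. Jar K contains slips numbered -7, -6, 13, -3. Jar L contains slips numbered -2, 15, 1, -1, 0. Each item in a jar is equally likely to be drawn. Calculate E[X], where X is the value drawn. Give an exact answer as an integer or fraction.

E[X | Jar J] = (-5 + 0 + 3 + 3 + 12)/5 = 13/5
E[X | Jar K] = (-7 − 6 + 13 − 3)/4 = -3/4
E[X | Jar L] = (-2 + 15 + 1 − 1 + 0)/5 = 13/5
E[X] = (4/7)·13/5 + (1/7)·(-3/4) + (2/7)·13/5 = 297/140

297/140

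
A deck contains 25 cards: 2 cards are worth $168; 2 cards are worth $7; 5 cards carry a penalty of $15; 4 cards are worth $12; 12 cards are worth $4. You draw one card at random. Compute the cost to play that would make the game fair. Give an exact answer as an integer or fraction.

E[payout] = (2/25)·168 + (2/25)·7 + (5/25)·(-15) + (4/25)·12 + (12/25)·4 = 371/25
Fair fee = E[payout] = 371/25

371/25 dollars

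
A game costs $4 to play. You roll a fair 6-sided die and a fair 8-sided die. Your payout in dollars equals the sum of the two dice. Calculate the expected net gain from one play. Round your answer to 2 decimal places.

$4.00

Distribution of the sum of the two dice: 2 w.p. 1/48, 3 w.p. 1/24, 4 w.p. 1/16, 5 w.p. 1/12, 6 w.p. 5/48, 7 w.p. 1/8, …
E[payout] = (1/48)·2 + (1/24)·3 + (1/16)·4 + (1/12)·5 + (5/48)·6 + (1/8)·7 + (1/8)·8 + (1/8)·9 + (5/48)·10 + (1/12)·11 + (1/16)·12 + (1/24)·13 + (1/48)·14 = 8
Expected profit = 8 − 4 = 4 ≈ $4.00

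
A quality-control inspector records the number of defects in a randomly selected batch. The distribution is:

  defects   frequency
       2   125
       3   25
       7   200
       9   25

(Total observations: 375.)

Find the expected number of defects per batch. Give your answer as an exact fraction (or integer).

Total = 375, so P(defects=2) = 125/375, etc.
E[X] = (1/3)·2 + (1/15)·3 + (8/15)·7 + (1/15)·9
     = 26/5

26/5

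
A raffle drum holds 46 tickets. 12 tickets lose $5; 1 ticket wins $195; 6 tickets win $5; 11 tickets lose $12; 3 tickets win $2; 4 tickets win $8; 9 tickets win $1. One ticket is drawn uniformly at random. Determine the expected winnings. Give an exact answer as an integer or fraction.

40/23 dollars

E[payout] = (12/46)·(-5) + (1/46)·195 + (6/46)·5 + (11/46)·(-12) + (3/46)·2 + (4/46)·8 + (9/46)·1 = 40/23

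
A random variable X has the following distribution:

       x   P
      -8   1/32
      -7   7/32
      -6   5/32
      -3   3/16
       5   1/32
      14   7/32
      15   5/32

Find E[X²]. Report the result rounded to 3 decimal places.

E[X²] = (1/32)·64 + (7/32)·49 + (5/32)·36 + (3/16)·9 + (1/32)·25 + (7/32)·196 + (5/32)·225
     = 3163/32 ≈ 98.844

98.844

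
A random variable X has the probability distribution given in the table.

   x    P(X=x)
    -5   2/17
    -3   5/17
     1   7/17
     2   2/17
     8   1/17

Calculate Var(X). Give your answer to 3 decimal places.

10.111

E[X] = (2/17)·(-5) + (5/17)·(-3) + (7/17)·1 + (2/17)·2 + (1/17)·8 = -6/17
E[X²] = (2/17)·25 + (5/17)·9 + (7/17)·1 + (2/17)·4 + (1/17)·64 = 174/17
Var(X) = 174/17 − (-6/17)² = 2922/289 ≈ 10.111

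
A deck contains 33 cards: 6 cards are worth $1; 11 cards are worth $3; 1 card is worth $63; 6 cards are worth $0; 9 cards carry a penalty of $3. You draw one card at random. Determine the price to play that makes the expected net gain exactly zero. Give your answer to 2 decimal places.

E[payout] = (6/33)·1 + (11/33)·3 + (1/33)·63 + (6/33)·0 + (9/33)·(-3) = 25/11
Fair fee = E[payout] = 25/11 ≈ $2.27

$2.27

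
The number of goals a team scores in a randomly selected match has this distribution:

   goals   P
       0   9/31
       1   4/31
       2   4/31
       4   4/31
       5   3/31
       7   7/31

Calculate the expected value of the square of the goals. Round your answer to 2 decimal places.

E[X²] = (9/31)·0 + (4/31)·1 + (4/31)·4 + (4/31)·16 + (3/31)·25 + (7/31)·49
     = 502/31 ≈ 16.19

16.19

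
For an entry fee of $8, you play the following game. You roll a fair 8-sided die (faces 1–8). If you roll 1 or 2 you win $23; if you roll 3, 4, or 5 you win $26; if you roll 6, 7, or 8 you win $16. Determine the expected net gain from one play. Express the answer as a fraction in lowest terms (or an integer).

27/2 dollars

E[payout] = (3/8)·16 + (1/4)·23 + (3/8)·26 = 43/2
Expected profit = 43/2 − 8 = 27/2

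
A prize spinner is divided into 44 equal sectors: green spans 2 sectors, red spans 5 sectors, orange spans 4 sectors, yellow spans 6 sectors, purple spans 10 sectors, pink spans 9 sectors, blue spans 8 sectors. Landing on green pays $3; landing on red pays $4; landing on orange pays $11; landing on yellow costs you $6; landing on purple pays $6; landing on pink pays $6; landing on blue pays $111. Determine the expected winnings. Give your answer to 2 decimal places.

E[payout] = (2/44)·3 + (5/44)·4 + (4/44)·11 + (6/44)·(-6) + (10/44)·6 + (9/44)·6 + (8/44)·111 = 259/11
≈ $23.55

$23.55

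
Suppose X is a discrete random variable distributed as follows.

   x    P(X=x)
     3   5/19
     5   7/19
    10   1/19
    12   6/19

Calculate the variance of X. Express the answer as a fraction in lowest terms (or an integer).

5072/361

E[X] = (5/19)·3 + (7/19)·5 + (1/19)·10 + (6/19)·12 = 132/19
E[X²] = (5/19)·9 + (7/19)·25 + (1/19)·100 + (6/19)·144 = 1184/19
Var(X) = 1184/19 − (132/19)² = 5072/361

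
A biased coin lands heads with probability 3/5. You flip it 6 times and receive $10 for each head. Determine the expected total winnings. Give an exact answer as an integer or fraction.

E[#heads] = 6·3/5 = 18/5 (linearity over flips).
E[winnings] = 10·18/5 = 36.

$36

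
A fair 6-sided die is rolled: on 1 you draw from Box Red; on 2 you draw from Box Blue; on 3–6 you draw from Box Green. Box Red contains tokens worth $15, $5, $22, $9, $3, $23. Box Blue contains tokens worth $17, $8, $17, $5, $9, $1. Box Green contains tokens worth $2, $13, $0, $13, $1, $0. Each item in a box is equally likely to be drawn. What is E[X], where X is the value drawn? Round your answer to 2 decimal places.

$6.94

E[X | Box Red] = (15 + 5 + 22 + 9 + 3 + 23)/6 = 77/6
E[X | Box Blue] = (17 + 8 + 17 + 5 + 9 + 1)/6 = 19/2
E[X | Box Green] = (2 + 13 + 0 + 13 + 1 + 0)/6 = 29/6
E[X] = (1/6)·77/6 + (1/6)·19/2 + (2/3)·29/6 = 125/18 ≈ 6.94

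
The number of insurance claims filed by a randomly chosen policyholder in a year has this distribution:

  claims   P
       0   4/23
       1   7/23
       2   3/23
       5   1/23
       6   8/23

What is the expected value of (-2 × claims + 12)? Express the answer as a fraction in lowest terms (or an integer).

E[-2x+12] = (4/23)·12 + (7/23)·10 + (3/23)·8 + (1/23)·2 + (8/23)·0
     = 144/23

144/23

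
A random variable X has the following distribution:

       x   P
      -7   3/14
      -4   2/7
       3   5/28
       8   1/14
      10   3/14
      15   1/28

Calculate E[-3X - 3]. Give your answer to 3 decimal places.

-6.429

E[-3x-3] = (3/14)·18 + (2/7)·9 + (5/28)·(-12) + (1/14)·(-27) + (3/14)·(-33) + (1/28)·(-48)
     = -45/7 ≈ -6.429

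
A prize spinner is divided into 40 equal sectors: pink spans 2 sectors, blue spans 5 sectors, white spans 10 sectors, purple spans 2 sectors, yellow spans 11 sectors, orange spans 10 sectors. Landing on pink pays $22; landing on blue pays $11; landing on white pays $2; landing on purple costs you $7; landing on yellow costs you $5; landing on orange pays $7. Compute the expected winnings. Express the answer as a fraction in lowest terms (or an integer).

E[payout] = (2/40)·22 + (5/40)·11 + (10/40)·2 + (2/40)·(-7) + (11/40)·(-5) + (10/40)·7 = 3

$3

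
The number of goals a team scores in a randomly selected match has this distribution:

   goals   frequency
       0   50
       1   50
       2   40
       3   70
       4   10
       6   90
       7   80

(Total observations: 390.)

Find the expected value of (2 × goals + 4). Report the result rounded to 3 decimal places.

11.590

Total = 390, so P(goals=0) = 50/390, etc.
E[2x+4] = (5/39)·4 + (5/39)·6 + (4/39)·8 + (7/39)·10 + (1/39)·12 + (3/13)·16 + (8/39)·18
     = 452/39 ≈ 11.590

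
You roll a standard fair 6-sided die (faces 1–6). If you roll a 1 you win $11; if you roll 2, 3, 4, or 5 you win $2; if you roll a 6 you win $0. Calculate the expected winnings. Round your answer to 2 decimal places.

$3.17

E[payout] = (1/6)·0 + (2/3)·2 + (1/6)·11 = 19/6
≈ $3.17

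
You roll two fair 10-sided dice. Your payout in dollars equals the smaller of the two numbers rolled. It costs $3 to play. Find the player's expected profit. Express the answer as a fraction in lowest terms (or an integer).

Distribution of the smaller of the two numbers rolled: 1 w.p. 19/100, 2 w.p. 17/100, 3 w.p. 3/20, 4 w.p. 13/100, 5 w.p. 11/100, 6 w.p. 9/100, …
E[payout] = (19/100)·1 + (17/100)·2 + (3/20)·3 + (13/100)·4 + (11/100)·5 + (9/100)·6 + (7/100)·7 + (1/20)·8 + (3/100)·9 + (1/100)·10 = 77/20
Expected profit = 77/20 − 3 = 17/20

17/20 dollars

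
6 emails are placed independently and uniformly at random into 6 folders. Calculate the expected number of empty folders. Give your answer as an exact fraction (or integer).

Let Xⱼ=1 if folder j is empty. P(Xⱼ=1) = ((6-1)/6)^6 = 15625/46656.
By linearity, E[#empty] = 6·15625/46656 = 15625/7776.

15625/7776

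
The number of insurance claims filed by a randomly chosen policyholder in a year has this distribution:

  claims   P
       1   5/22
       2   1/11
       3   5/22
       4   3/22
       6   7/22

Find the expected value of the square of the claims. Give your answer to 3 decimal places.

16.273

E[X²] = (5/22)·1 + (1/11)·4 + (5/22)·9 + (3/22)·16 + (7/22)·36
     = 179/11 ≈ 16.273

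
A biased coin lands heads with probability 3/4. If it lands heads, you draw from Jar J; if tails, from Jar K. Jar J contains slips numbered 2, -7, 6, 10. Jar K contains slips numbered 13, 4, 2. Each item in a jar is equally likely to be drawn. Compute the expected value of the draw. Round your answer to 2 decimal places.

3.65

E[X | Jar J] = (2 − 7 + 6 + 10)/4 = 11/4
E[X | Jar K] = (13 + 4 + 2)/3 = 19/3
E[X] = (3/4)·11/4 + (1/4)·19/3 = 175/48 ≈ 3.65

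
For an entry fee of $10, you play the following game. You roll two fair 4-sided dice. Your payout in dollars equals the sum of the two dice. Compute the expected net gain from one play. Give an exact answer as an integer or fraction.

Distribution of the sum of the two dice: 2 w.p. 1/16, 3 w.p. 1/8, 4 w.p. 3/16, 5 w.p. 1/4, 6 w.p. 3/16, 7 w.p. 1/8, …
E[payout] = (1/16)·2 + (1/8)·3 + (3/16)·4 + (1/4)·5 + (3/16)·6 + (1/8)·7 + (1/16)·8 = 5
Expected profit = 5 − 10 = -5

-$5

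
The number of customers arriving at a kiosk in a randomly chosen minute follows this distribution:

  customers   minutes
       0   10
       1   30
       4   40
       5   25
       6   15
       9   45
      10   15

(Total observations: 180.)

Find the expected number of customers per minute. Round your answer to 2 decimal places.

Total = 180, so P(customers=0) = 10/180, etc.
E[X] = (1/18)·0 + (1/6)·1 + (2/9)·4 + (5/36)·5 + (1/12)·6 + (1/4)·9 + (1/12)·10
     = 16/3 ≈ 5.33

5.33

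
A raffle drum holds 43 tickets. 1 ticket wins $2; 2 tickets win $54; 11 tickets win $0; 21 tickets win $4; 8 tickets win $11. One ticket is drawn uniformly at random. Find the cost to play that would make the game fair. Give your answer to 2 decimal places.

$6.56

E[payout] = (1/43)·2 + (2/43)·54 + (11/43)·0 + (21/43)·4 + (8/43)·11 = 282/43
Fair fee = E[payout] = 282/43 ≈ $6.56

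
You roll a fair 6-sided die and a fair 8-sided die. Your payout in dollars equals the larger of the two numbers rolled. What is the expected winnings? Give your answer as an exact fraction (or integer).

Distribution of the larger of the two numbers rolled: 1 w.p. 1/48, 2 w.p. 1/16, 3 w.p. 5/48, 4 w.p. 7/48, 5 w.p. 3/16, 6 w.p. 11/48, …
E[payout] = (1/48)·1 + (1/16)·2 + (5/48)·3 + (7/48)·4 + (3/16)·5 + (11/48)·6 + (1/8)·7 + (1/8)·8 = 251/48

251/48 dollars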